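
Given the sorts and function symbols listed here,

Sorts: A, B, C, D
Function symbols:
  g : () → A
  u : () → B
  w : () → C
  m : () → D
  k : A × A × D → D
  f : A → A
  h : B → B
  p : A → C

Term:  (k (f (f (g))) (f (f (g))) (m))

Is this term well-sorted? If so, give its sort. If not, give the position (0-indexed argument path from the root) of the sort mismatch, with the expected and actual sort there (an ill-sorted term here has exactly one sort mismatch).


well-sorted; sort = D

      (g) : A
    (f (g)) : A
  (f (f (g))) : A
      (g) : A
    (f (g)) : A
  (f (f (g))) : A
  (m) : D
(k (f (f (g))) (f (f (g))) (m)) : D


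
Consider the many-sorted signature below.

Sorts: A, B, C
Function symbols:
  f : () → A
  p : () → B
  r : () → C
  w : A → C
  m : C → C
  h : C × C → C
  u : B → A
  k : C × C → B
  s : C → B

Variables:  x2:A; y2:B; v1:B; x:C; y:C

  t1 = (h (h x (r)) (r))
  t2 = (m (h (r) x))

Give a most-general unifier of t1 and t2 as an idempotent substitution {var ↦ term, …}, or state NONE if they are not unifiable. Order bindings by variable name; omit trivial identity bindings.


NONE (not unifiable)

head clash or occurs-check failure — not unifiable


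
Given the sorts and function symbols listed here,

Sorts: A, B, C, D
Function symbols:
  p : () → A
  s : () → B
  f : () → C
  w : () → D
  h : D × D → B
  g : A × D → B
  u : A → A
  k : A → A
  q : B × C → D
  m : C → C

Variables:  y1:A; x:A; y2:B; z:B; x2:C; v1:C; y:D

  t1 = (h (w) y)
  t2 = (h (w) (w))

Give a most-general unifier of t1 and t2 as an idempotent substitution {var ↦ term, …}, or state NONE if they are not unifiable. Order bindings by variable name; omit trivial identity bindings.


{y ↦ (w)}


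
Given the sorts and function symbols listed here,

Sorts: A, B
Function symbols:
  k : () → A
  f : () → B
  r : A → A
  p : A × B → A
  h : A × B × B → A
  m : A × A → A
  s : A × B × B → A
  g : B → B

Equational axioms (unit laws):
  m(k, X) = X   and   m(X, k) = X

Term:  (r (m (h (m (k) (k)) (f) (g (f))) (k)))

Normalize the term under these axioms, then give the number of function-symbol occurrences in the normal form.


size = 6

1. (r (m (h (m (k) (k)) (f) (g (f))) (k)))  →  (r (h (m (k) (k)) (f) (g (f))))
2. (r (h (m (k) (k)) (f) (g (f))))  →  (r (h (k) (f) (g (f))))
normal form: (r (h (k) (f) (g (f))))


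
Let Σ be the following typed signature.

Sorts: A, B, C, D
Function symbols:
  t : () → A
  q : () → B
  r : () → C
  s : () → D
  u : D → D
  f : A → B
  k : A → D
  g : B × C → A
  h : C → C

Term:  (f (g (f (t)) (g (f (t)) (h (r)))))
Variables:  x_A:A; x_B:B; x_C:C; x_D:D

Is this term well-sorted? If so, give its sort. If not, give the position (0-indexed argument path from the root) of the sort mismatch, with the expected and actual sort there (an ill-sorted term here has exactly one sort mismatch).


ill-sorted at position [0, 1]: expected C, got A

      (t) : A
    (f (t)) : B
        (t) : A
      (f (t)) : B
        (r) : C
      (h (r)) : C
    (g (f (t)) (h (r))) : A
  (g (f (t)) (g (f (t)) (h (r)))) : ✗ arg 1 at [0, 1] has sort A, expected C


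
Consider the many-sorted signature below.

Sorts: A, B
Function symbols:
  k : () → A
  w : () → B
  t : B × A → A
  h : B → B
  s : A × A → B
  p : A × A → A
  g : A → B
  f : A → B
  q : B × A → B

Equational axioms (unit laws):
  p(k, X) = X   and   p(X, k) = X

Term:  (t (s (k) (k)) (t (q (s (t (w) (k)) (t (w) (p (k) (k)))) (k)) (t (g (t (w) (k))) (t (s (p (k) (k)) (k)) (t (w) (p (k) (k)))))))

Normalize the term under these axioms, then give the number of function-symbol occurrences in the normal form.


1. (t (s (k) (k)) (t (q (s (t (w) (k)) (t (w) (p (k) (k)))) (k)) (t (g (t (w) (k))) (t (s (p (k) (k)) (k)) (t (w) (p (k) (k)))))))  →  (t (s (k) (k)) (t (q (s (t (w) (k)) (t (w) (k))) (k)) (t (g (t (w) (k))) (t (s (p (k) (k)) (k)) (t (w) (p (k) (k)))))))
2. (t (s (k) (k)) (t (q (s (t (w) (k)) (t (w) (k))) (k)) (t (g (t (w) (k))) (t (s (p (k) (k)) (k)) (t (w) (p (k) (k)))))))  →  (t (s (k) (k)) (t (q (s (t (w) (k)) (t (w) (k))) (k)) (t (g (t (w) (k))) (t (s (k) (k)) (t (w) (p (k) (k)))))))
3. (t (s (k) (k)) (t (q (s (t (w) (k)) (t (w) (k))) (k)) (t (g (t (w) (k))) (t (s (k) (k)) (t (w) (p (k) (k)))))))  →  (t (s (k) (k)) (t (q (s (t (w) (k)) (t (w) (k))) (k)) (t (g (t (w) (k))) (t (s (k) (k)) (t (w) (k))))))
normal form: (t (s (k) (k)) (t (q (s (t (w) (k)) (t (w) (k))) (k)) (t (g (t (w) (k))) (t (s (k) (k)) (t (w) (k))))))

size = 26


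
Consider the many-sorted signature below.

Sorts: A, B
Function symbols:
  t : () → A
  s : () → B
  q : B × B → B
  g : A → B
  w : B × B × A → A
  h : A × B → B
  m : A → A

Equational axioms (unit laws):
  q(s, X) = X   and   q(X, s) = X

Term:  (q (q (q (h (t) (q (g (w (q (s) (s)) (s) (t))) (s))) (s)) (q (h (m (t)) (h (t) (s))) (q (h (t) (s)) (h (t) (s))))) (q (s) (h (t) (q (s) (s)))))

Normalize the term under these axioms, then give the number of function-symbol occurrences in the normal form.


size = 26

1. (q (q (q (h (t) (q (g (w (q (s) (s)) (s) (t))) (s))) (s)) (q (h (m (t)) (h (t) (s))) (q (h (t) (s)) (h (t) (s))))) (q (s) (h (t) (q (s) (s)))))  →  (q (q (h (t) (q (g (w (q (s) (s)) (s) (t))) (s))) (q (h (m (t)) (h (t) (s))) (q (h (t) (s)) (h (t) (s))))) (q (s) (h (t) (q (s) (s)))))
2. (q (q (h (t) (q (g (w (q (s) (s)) (s) (t))) (s))) (q (h (m (t)) (h (t) (s))) (q (h (t) (s)) (h (t) (s))))) (q (s) (h (t) (q (s) (s)))))  →  (q (q (h (t) (g (w (q (s) (s)) (s) (t)))) (q (h (m (t)) (h (t) (s))) (q (h (t) (s)) (h (t) (s))))) (q (s) (h (t) (q (s) (s)))))
3. (q (q (h (t) (g (w (q (s) (s)) (s) (t)))) (q (h (m (t)) (h (t) (s))) (q (h (t) (s)) (h (t) (s))))) (q (s) (h (t) (q (s) (s)))))  →  (q (q (h (t) (g (w (s) (s) (t)))) (q (h (m (t)) (h (t) (s))) (q (h (t) (s)) (h (t) (s))))) (q (s) (h (t) (q (s) (s)))))
4. (q (q (h (t) (g (w (s) (s) (t)))) (q (h (m (t)) (h (t) (s))) (q (h (t) (s)) (h (t) (s))))) (q (s) (h (t) (q (s) (s)))))  →  (q (q (h (t) (g (w (s) (s) (t)))) (q (h (m (t)) (h (t) (s))) (q (h (t) (s)) (h (t) (s))))) (h (t) (q (s) (s))))
5. (q (q (h (t) (g (w (s) (s) (t)))) (q (h (m (t)) (h (t) (s))) (q (h (t) (s)) (h (t) (s))))) (h (t) (q (s) (s))))  →  (q (q (h (t) (g (w (s) (s) (t)))) (q (h (m (t)) (h (t) (s))) (q (h (t) (s)) (h (t) (s))))) (h (t) (s)))
normal form: (q (q (h (t) (g (w (s) (s) (t)))) (q (h (m (t)) (h (t) (s))) (q (h (t) (s)) (h (t) (s))))) (h (t) (s)))


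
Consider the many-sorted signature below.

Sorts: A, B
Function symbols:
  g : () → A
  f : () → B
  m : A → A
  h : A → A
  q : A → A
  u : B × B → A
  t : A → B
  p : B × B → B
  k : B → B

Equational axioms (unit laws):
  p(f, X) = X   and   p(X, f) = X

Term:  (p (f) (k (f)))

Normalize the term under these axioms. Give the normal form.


normal form = (k (f))

1. (p (f) (k (f)))  →  (k (f))


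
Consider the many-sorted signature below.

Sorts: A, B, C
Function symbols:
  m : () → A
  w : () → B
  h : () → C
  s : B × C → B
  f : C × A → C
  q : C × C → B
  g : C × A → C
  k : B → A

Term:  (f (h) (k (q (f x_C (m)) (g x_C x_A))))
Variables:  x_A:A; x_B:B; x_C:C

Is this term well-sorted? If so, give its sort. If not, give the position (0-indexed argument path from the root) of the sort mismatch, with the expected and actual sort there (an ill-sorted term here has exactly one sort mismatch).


  (h) : C
        x_C : C
        (m) : A
      (f x_C (m)) : C
        x_C : C
        x_A : A
      (g x_C x_A) : C
    (q (f x_C (m)) (g x_C x_A)) : B
  (k (q (f x_C (m)) (g x_C x_A))) : A
(f (h) (k (q (f x_C (m)) (g x_C x_A)))) : C

well-sorted; sort = C


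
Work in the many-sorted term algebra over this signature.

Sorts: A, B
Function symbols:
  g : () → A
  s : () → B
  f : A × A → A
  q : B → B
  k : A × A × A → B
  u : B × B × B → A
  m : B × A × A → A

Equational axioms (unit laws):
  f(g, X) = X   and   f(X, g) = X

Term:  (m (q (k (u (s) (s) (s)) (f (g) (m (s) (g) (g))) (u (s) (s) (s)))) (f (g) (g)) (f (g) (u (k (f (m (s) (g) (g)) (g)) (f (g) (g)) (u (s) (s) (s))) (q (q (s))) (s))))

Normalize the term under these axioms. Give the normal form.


normal form = (m (q (k (u (s) (s) (s)) (m (s) (g) (g)) (u (s) (s) (s)))) (g) (u (k (m (s) (g) (g)) (g) (u (s) (s) (s))) (q (q (s))) (s)))

1. (m (q (k (u (s) (s) (s)) (f (g) (m (s) (g) (g))) (u (s) (s) (s)))) (f (g) (g)) (f (g) (u (k (f (m (s) (g) (g)) (g)) (f (g) (g)) (u (s) (s) (s))) (q (q (s))) (s))))  →  (m (q (k (u (s) (s) (s)) (m (s) (g) (g)) (u (s) (s) (s)))) (f (g) (g)) (f (g) (u (k (f (m (s) (g) (g)) (g)) (f (g) (g)) (u (s) (s) (s))) (q (q (s))) (s))))
2. (m (q (k (u (s) (s) (s)) (m (s) (g) (g)) (u (s) (s) (s)))) (f (g) (g)) (f (g) (u (k (f (m (s) (g) (g)) (g)) (f (g) (g)) (u (s) (s) (s))) (q (q (s))) (s))))  →  (m (q (k (u (s) (s) (s)) (m (s) (g) (g)) (u (s) (s) (s)))) (g) (f (g) (u (k (f (m (s) (g) (g)) (g)) (f (g) (g)) (u (s) (s) (s))) (q (q (s))) (s))))
3. (m (q (k (u (s) (s) (s)) (m (s) (g) (g)) (u (s) (s) (s)))) (g) (f (g) (u (k (f (m (s) (g) (g)) (g)) (f (g) (g)) (u (s) (s) (s))) (q (q (s))) (s))))  →  (m (q (k (u (s) (s) (s)) (m (s) (g) (g)) (u (s) (s) (s)))) (g) (u (k (f (m (s) (g) (g)) (g)) (f (g) (g)) (u (s) (s) (s))) (q (q (s))) (s)))
4. (m (q (k (u (s) (s) (s)) (m (s) (g) (g)) (u (s) (s) (s)))) (g) (u (k (f (m (s) (g) (g)) (g)) (f (g) (g)) (u (s) (s) (s))) (q (q (s))) (s)))  →  (m (q (k (u (s) (s) (s)) (m (s) (g) (g)) (u (s) (s) (s)))) (g) (u (k (m (s) (g) (g)) (f (g) (g)) (u (s) (s) (s))) (q (q (s))) (s)))
5. (m (q (k (u (s) (s) (s)) (m (s) (g) (g)) (u (s) (s) (s)))) (g) (u (k (m (s) (g) (g)) (f (g) (g)) (u (s) (s) (s))) (q (q (s))) (s)))  →  (m (q (k (u (s) (s) (s)) (m (s) (g) (g)) (u (s) (s) (s)))) (g) (u (k (m (s) (g) (g)) (g) (u (s) (s) (s))) (q (q (s))) (s)))


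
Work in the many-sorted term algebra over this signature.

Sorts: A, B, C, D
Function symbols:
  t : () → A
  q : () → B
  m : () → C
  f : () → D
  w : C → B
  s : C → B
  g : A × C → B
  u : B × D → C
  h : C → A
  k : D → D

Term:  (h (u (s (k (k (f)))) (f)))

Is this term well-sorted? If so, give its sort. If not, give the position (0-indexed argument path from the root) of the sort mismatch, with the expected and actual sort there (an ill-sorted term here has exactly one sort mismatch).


          (f) : D
        (k (f)) : D
      (k (k (f))) : D
    (s (k (k (f)))) : ✗ arg 0 at [0, 0, 0] has sort D, expected C
    (f) : D

ill-sorted at position [0, 0, 0]: expected C, got D


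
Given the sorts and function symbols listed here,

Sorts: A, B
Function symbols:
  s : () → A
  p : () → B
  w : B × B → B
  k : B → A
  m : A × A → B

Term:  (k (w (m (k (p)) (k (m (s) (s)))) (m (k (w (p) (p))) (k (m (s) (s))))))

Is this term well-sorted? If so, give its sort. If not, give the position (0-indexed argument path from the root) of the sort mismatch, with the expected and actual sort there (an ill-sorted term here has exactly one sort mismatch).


        (p) : B
      (k (p)) : A
          (s) : A
          (s) : A
        (m (s) (s)) : B
      (k (m (s) (s))) : A
    (m (k (p)) (k (m (s) (s)))) : B
          (p) : B
          (p) : B
        (w (p) (p)) : B
      (k (w (p) (p))) : A
          (s) : A
          (s) : A
        (m (s) (s)) : B
      (k (m (s) (s))) : A
    (m (k (w (p) (p))) (k (m (s) (s)))) : B
  (w (m (k (p)) (k (m (s) (s)))) (m (k (w (p) (p))) (k (m (s) (s))))) : B
(k (w (m (k (p)) (k (m (s) (s)))) (m (k (w (p) (p))) (k (m (s) (s)))))) : A

well-sorted; sort = A


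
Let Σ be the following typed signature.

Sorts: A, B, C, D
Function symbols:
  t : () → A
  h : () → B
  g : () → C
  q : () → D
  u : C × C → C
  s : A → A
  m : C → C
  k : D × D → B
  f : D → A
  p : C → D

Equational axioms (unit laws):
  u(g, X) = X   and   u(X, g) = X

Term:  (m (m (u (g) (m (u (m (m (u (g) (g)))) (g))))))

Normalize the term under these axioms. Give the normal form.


normal form = (m (m (m (m (m (g))))))

1. (m (m (u (g) (m (u (m (m (u (g) (g)))) (g))))))  →  (m (m (m (u (m (m (u (g) (g)))) (g)))))
2. (m (m (m (u (m (m (u (g) (g)))) (g)))))  →  (m (m (m (m (m (u (g) (g)))))))
3. (m (m (m (m (m (u (g) (g)))))))  →  (m (m (m (m (m (g))))))


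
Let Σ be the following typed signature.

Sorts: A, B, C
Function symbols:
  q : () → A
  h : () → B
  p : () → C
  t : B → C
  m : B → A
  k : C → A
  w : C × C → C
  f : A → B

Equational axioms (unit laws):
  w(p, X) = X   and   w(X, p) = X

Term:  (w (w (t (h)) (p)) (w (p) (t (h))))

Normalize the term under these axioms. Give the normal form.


normal form = (w (t (h)) (t (h)))

1. (w (w (t (h)) (p)) (w (p) (t (h))))  →  (w (t (h)) (w (p) (t (h))))
2. (w (t (h)) (w (p) (t (h))))  →  (w (t (h)) (t (h)))


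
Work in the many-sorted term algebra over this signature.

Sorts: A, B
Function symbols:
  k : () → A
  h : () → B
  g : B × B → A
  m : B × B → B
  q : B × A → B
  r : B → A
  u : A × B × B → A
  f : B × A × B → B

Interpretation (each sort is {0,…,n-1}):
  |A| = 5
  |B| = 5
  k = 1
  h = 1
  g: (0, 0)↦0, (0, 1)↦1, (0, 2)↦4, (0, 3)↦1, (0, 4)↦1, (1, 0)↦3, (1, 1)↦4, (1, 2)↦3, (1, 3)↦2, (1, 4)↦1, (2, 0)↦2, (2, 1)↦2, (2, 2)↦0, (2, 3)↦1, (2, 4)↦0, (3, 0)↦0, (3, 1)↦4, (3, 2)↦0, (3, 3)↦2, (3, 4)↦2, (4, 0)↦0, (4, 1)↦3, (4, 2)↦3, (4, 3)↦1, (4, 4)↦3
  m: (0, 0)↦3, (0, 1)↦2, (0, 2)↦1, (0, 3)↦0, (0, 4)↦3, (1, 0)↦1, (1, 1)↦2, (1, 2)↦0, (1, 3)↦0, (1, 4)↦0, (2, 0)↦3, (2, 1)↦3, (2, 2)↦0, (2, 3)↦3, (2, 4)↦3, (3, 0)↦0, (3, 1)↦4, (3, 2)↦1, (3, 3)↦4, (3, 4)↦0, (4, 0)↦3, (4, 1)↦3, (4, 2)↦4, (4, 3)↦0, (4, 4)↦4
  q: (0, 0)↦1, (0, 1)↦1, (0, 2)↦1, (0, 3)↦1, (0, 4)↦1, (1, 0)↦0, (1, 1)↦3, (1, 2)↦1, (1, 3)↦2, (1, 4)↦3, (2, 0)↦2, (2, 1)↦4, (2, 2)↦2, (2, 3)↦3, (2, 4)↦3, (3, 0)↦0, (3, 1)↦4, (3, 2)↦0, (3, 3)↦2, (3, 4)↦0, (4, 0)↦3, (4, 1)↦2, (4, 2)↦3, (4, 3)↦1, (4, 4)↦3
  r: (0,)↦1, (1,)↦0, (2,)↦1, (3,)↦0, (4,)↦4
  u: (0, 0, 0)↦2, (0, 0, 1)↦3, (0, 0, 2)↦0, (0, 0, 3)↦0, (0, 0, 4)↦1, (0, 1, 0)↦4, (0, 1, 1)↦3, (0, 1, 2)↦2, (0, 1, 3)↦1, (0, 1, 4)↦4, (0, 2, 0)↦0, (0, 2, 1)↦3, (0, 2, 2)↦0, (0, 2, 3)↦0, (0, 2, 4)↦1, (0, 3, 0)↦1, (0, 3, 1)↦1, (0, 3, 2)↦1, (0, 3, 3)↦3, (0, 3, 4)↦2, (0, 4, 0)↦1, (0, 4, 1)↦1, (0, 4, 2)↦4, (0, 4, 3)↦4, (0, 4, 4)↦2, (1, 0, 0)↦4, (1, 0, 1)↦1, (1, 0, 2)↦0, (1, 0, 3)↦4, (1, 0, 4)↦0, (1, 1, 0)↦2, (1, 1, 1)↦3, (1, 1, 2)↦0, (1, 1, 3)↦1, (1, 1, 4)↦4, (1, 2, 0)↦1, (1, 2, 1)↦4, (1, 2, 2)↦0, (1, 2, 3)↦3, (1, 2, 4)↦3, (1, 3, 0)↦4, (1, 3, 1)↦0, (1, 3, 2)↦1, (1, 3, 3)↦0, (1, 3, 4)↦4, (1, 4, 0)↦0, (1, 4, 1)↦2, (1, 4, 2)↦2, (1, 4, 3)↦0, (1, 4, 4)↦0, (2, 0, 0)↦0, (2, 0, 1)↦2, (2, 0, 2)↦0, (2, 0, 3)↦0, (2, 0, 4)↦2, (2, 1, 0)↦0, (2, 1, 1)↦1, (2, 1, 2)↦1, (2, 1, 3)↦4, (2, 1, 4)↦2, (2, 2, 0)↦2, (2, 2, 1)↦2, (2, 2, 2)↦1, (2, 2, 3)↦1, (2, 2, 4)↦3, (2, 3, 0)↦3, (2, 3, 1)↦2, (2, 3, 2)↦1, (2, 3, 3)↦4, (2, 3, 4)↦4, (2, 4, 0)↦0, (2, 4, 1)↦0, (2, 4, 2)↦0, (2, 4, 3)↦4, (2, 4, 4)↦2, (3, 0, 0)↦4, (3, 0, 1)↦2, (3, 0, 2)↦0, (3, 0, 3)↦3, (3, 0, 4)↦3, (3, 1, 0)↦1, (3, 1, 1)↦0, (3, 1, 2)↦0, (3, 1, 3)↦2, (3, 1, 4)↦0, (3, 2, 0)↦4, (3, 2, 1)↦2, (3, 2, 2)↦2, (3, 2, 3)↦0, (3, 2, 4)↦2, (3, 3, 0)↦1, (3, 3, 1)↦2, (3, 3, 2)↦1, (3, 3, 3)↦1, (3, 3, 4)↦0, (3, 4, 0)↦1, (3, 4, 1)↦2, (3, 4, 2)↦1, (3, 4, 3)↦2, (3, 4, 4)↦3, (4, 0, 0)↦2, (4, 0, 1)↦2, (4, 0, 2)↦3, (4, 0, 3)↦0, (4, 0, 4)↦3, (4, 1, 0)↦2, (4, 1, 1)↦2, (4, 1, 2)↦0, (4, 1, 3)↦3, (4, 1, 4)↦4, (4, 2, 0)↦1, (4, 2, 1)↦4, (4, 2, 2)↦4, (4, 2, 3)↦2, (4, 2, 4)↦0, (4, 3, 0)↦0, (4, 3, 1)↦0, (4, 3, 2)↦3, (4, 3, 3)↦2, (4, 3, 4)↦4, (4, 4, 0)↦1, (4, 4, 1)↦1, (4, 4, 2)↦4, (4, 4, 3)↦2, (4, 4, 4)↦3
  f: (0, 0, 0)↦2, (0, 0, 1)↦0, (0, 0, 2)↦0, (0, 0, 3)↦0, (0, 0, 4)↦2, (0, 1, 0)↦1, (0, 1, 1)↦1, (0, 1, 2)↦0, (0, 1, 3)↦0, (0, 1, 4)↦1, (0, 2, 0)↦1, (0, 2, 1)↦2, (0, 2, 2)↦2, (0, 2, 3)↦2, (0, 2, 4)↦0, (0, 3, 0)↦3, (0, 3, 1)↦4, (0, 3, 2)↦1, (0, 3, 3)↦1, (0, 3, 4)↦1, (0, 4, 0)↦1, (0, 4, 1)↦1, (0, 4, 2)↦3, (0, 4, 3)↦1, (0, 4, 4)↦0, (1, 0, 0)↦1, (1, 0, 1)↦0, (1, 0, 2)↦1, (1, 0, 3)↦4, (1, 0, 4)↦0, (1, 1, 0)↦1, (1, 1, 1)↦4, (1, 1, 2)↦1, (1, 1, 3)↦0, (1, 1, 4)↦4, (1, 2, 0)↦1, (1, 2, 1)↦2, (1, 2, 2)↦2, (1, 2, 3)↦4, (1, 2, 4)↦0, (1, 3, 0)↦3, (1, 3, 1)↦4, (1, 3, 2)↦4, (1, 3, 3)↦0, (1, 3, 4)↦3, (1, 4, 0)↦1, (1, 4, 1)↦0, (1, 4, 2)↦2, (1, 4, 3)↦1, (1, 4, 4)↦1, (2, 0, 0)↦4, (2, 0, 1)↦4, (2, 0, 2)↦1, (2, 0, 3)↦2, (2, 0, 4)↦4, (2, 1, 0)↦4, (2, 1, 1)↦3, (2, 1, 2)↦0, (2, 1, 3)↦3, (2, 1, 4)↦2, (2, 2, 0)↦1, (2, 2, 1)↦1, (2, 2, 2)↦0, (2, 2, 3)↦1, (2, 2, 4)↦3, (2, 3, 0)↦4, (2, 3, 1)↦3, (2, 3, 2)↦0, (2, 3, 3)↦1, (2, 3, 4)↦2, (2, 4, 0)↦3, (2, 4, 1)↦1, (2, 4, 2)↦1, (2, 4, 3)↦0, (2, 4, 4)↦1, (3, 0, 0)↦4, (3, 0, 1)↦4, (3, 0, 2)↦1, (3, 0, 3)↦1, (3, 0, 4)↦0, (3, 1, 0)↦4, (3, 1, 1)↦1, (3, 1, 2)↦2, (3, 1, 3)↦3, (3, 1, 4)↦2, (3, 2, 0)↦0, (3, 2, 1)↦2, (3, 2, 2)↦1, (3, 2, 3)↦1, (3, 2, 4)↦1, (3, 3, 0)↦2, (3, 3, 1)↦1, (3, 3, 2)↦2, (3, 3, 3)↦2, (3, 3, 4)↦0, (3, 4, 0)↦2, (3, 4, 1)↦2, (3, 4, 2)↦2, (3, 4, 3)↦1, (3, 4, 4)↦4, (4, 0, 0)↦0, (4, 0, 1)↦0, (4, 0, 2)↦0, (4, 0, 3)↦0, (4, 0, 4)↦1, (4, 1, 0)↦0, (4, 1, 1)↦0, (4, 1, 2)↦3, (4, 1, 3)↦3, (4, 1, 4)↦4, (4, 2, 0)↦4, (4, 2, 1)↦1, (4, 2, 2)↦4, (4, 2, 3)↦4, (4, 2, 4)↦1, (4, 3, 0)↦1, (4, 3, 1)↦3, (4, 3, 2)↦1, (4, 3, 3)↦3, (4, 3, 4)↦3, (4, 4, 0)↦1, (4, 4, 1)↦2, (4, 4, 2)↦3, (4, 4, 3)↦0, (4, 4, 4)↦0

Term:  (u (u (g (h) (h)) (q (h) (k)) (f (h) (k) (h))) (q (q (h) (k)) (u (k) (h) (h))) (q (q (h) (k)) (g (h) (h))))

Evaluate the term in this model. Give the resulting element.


  h = 1
  h = 1
  (g (h) (h)) = g(1, 1) = 4
  h = 1
  k = 1
  (q (h) (k)) = q(1, 1) = 3
  h = 1
  k = 1
  h = 1
  (f (h) (k) (h)) = f(1, 1, 1) = 4
  (u (g (h) (h)) (q (h) (k)) (f (h) (k) (h))) = u(4, 3, 4) = 4
  h = 1
  k = 1
  (q (h) (k)) = q(1, 1) = 3
  k = 1
  h = 1
  h = 1
  (u (k) (h) (h)) = u(1, 1, 1) = 3
  (q (q (h) (k)) (u (k) (h) (h))) = q(3, 3) = 2
  h = 1
  k = 1
  (q (h) (k)) = q(1, 1) = 3
  h = 1
  h = 1
  (g (h) (h)) = g(1, 1) = 4
  (q (q (h) (k)) (g (h) (h))) = q(3, 4) = 0
  (u (u (g (h) (h)) (q (h) (k)) (f (h) (k) (h))) (q (q (h) (k)) (u (k) (h) (h))) (q (q (h) (k)) (g (h) (h)))) = u(4, 2, 0) = 1

value = 1


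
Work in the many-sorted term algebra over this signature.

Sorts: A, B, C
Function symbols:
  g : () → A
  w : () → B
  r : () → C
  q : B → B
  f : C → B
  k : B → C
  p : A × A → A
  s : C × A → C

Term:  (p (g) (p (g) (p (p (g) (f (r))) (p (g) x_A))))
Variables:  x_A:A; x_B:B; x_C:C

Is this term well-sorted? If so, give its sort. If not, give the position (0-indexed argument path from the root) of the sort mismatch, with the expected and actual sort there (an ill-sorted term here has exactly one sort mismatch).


ill-sorted at position [1, 1, 0, 1]: expected A, got B

  (g) : A
    (g) : A
        (g) : A
          (r) : C
        (f (r)) : B
      (p (g) (f (r))) : ✗ arg 1 at [1, 1, 0, 1] has sort B, expected A
        (g) : A
        x_A : A
      (p (g) x_A) : A


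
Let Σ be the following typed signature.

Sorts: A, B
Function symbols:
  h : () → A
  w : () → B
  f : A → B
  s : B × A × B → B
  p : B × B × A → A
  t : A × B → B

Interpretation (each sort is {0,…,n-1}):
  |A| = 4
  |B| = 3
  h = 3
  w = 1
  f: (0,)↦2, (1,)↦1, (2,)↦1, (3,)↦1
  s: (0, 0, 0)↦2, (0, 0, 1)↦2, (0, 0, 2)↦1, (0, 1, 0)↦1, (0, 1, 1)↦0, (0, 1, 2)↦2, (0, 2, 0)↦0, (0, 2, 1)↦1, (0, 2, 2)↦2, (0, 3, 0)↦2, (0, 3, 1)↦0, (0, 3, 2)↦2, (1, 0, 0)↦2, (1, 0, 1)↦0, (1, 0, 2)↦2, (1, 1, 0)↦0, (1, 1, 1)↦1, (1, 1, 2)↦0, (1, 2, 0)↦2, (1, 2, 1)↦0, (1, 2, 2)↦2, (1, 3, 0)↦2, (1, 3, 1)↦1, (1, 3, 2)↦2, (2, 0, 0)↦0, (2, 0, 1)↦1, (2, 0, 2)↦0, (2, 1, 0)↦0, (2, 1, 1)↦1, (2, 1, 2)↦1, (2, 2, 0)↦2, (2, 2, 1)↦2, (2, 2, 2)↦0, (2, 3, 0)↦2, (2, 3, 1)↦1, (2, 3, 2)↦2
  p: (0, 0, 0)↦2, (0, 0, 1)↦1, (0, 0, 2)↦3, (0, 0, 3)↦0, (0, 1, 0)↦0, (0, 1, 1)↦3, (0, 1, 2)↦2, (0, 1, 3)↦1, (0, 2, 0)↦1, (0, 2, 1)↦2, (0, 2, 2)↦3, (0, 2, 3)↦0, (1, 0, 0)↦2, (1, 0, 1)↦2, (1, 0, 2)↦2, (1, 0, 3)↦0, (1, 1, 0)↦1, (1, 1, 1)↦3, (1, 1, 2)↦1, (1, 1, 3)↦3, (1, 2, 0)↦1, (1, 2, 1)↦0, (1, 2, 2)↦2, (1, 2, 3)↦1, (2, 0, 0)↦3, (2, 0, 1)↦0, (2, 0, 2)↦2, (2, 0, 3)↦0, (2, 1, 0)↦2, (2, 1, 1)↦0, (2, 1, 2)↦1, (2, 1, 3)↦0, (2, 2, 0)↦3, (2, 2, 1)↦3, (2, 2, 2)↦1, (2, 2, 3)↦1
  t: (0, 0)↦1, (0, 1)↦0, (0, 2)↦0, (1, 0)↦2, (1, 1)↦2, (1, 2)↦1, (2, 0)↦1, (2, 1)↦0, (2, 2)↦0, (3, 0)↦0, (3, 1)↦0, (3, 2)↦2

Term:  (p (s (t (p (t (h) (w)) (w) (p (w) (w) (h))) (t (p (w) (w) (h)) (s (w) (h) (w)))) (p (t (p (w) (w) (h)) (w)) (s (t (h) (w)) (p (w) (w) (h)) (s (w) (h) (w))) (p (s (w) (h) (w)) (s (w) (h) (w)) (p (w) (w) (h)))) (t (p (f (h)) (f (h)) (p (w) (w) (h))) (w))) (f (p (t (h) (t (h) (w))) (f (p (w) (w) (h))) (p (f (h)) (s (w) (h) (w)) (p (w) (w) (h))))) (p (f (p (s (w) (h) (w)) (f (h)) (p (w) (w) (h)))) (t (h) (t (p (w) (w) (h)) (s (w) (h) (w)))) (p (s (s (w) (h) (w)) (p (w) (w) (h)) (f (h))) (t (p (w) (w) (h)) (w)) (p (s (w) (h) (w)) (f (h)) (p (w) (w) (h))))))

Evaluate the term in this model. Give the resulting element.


  h = 3
  w = 1
  (t (h) (w)) = t(3, 1) = 0
  w = 1
  w = 1
  w = 1
  h = 3
  (p (w) (w) (h)) = p(1, 1, 3) = 3
  (p (t (h) (w)) (w) (p (w) (w) (h))) = p(0, 1, 3) = 1
  w = 1
  w = 1
  h = 3
  (p (w) (w) (h)) = p(1, 1, 3) = 3
  w = 1
  h = 3
  w = 1
  (s (w) (h) (w)) = s(1, 3, 1) = 1
  (t (p (w) (w) (h)) (s (w) (h) (w))) = t(3, 1) = 0
  (t (p (t (h) (w)) (w) (p (w) (w) (h))) (t (p (w) (w) (h)) (s (w) (h) (w)))) = t(1, 0) = 2
  w = 1
  w = 1
  h = 3
  (p (w) (w) (h)) = p(1, 1, 3) = 3
  w = 1
  (t (p (w) (w) (h)) (w)) = t(3, 1) = 0
  h = 3
  w = 1
  (t (h) (w)) = t(3, 1) = 0
  w = 1
  w = 1
  h = 3
  (p (w) (w) (h)) = p(1, 1, 3) = 3
  w = 1
  h = 3
  w = 1
  (s (w) (h) (w)) = s(1, 3, 1) = 1
  (s (t (h) (w)) (p (w) (w) (h)) (s (w) (h) (w))) = s(0, 3, 1) = 0
  w = 1
  h = 3
  w = 1
  (s (w) (h) (w)) = s(1, 3, 1) = 1
  w = 1
  h = 3
  w = 1
  (s (w) (h) (w)) = s(1, 3, 1) = 1
  w = 1
  w = 1
  h = 3
  (p (w) (w) (h)) = p(1, 1, 3) = 3
  (p (s (w) (h) (w)) (s (w) (h) (w)) (p (w) (w) (h))) = p(1, 1, 3) = 3
  (p (t (p (w) (w) (h)) (w)) (s (t (h) (w)) (p (w) (w) (h)) (s (w) (h) (w))) (p (s (w) (h) (w)) (s (w) (h) (w)) (p (w) (w) (h)))) = p(0, 0, 3) = 0
  h = 3
  (f (h)) = f(3,) = 1
  h = 3
  (f (h)) = f(3,) = 1
  w = 1
  w = 1
  h = 3
  (p (w) (w) (h)) = p(1, 1, 3) = 3
  (p (f (h)) (f (h)) (p (w) (w) (h))) = p(1, 1, 3) = 3
  w = 1
  (t (p (f (h)) (f (h)) (p (w) (w) (h))) (w)) = t(3, 1) = 0
  (s (t (p (t (h) (w)) (w) (p (w) (w) (h))) (t (p (w) (w) (h)) (s (w) (h) (w)))) (p (t (p (w) (w) (h)) (w)) (s (t (h) (w)) (p (w) (w) (h)) (s (w) (h) (w))) (p (s (w) (h) (w)) (s (w) (h) (w)) (p (w) (w) (h)))) (t (p (f (h)) (f (h)) (p (w) (w) (h))) (w))) = s(2, 0, 0) = 0
  h = 3
  h = 3
  w = 1
  (t (h) (w)) = t(3, 1) = 0
  (t (h) (t (h) (w))) = t(3, 0) = 0
  w = 1
  w = 1
  h = 3
  (p (w) (w) (h)) = p(1, 1, 3) = 3
  (f (p (w) (w) (h))) = f(3,) = 1
  h = 3
  (f (h)) = f(3,) = 1
  w = 1
  h = 3
  w = 1
  (s (w) (h) (w)) = s(1, 3, 1) = 1
  w = 1
  w = 1
  h = 3
  (p (w) (w) (h)) = p(1, 1, 3) = 3
  (p (f (h)) (s (w) (h) (w)) (p (w) (w) (h))) = p(1, 1, 3) = 3
  (p (t (h) (t (h) (w))) (f (p (w) (w) (h))) (p (f (h)) (s (w) (h) (w)) (p (w) (w) (h)))) = p(0, 1, 3) = 1
  (f (p (t (h) (t (h) (w))) (f (p (w) (w) (h))) (p (f (h)) (s (w) (h) (w)) (p (w) (w) (h))))) = f(1,) = 1
  w = 1
  h = 3
  w = 1
  (s (w) (h) (w)) = s(1, 3, 1) = 1
  h = 3
  (f (h)) = f(3,) = 1
  w = 1
  w = 1
  h = 3
  (p (w) (w) (h)) = p(1, 1, 3) = 3
  (p (s (w) (h) (w)) (f (h)) (p (w) (w) (h))) = p(1, 1, 3) = 3
  (f (p (s (w) (h) (w)) (f (h)) (p (w) (w) (h)))) = f(3,) = 1
  h = 3
  w = 1
  w = 1
  h = 3
  (p (w) (w) (h)) = p(1, 1, 3) = 3
  w = 1
  h = 3
  w = 1
  (s (w) (h) (w)) = s(1, 3, 1) = 1
  (t (p (w) (w) (h)) (s (w) (h) (w))) = t(3, 1) = 0
  (t (h) (t (p (w) (w) (h)) (s (w) (h) (w)))) = t(3, 0) = 0
  w = 1
  h = 3
  w = 1
  (s (w) (h) (w)) = s(1, 3, 1) = 1
  w = 1
  w = 1
  h = 3
  (p (w) (w) (h)) = p(1, 1, 3) = 3
  h = 3
  (f (h)) = f(3,) = 1
  (s (s (w) (h) (w)) (p (w) (w) (h)) (f (h))) = s(1, 3, 1) = 1
  w = 1
  w = 1
  h = 3
  (p (w) (w) (h)) = p(1, 1, 3) = 3
  w = 1
  (t (p (w) (w) (h)) (w)) = t(3, 1) = 0
  w = 1
  h = 3
  w = 1
  (s (w) (h) (w)) = s(1, 3, 1) = 1
  h = 3
  (f (h)) = f(3,) = 1
  w = 1
  w = 1
  h = 3
  (p (w) (w) (h)) = p(1, 1, 3) = 3
  (p (s (w) (h) (w)) (f (h)) (p (w) (w) (h))) = p(1, 1, 3) = 3
  (p (s (s (w) (h) (w)) (p (w) (w) (h)) (f (h))) (t (p (w) (w) (h)) (w)) (p (s (w) (h) (w)) (f (h)) (p (w) (w) (h)))) = p(1, 0, 3) = 0
  (p (f (p (s (w) (h) (w)) (f (h)) (p (w) (w) (h)))) (t (h) (t (p (w) (w) (h)) (s (w) (h) (w)))) (p (s (s (w) (h) (w)) (p (w) (w) (h)) (f (h))) (t (p (w) (w) (h)) (w)) (p (s (w) (h) (w)) (f (h)) (p (w) (w) (h))))) = p(1, 0, 0) = 2
  (p (s (t (p (t (h) (w)) (w) (p (w) (w) (h))) (t (p (w) (w) (h)) (s (w) (h) (w)))) (p (t (p (w) (w) (h)) (w)) (s (t (h) (w)) (p (w) (w) (h)) (s (w) (h) (w))) (p (s (w) (h) (w)) (s (w) (h) (w)) (p (w) (w) (h)))) (t (p (f (h)) (f (h)) (p (w) (w) (h))) (w))) (f (p (t (h) (t (h) (w))) (f (p (w) (w) (h))) (p (f (h)) (s (w) (h) (w)) (p (w) (w) (h))))) (p (f (p (s (w) (h) (w)) (f (h)) (p (w) (w) (h)))) (t (h) (t (p (w) (w) (h)) (s (w) (h) (w)))) (p (s (s (w) (h) (w)) (p (w) (w) (h)) (f (h))) (t (p (w) (w) (h)) (w)) (p (s (w) (h) (w)) (f (h)) (p (w) (w) (h)))))) = p(0, 1, 2) = 2

value = 2


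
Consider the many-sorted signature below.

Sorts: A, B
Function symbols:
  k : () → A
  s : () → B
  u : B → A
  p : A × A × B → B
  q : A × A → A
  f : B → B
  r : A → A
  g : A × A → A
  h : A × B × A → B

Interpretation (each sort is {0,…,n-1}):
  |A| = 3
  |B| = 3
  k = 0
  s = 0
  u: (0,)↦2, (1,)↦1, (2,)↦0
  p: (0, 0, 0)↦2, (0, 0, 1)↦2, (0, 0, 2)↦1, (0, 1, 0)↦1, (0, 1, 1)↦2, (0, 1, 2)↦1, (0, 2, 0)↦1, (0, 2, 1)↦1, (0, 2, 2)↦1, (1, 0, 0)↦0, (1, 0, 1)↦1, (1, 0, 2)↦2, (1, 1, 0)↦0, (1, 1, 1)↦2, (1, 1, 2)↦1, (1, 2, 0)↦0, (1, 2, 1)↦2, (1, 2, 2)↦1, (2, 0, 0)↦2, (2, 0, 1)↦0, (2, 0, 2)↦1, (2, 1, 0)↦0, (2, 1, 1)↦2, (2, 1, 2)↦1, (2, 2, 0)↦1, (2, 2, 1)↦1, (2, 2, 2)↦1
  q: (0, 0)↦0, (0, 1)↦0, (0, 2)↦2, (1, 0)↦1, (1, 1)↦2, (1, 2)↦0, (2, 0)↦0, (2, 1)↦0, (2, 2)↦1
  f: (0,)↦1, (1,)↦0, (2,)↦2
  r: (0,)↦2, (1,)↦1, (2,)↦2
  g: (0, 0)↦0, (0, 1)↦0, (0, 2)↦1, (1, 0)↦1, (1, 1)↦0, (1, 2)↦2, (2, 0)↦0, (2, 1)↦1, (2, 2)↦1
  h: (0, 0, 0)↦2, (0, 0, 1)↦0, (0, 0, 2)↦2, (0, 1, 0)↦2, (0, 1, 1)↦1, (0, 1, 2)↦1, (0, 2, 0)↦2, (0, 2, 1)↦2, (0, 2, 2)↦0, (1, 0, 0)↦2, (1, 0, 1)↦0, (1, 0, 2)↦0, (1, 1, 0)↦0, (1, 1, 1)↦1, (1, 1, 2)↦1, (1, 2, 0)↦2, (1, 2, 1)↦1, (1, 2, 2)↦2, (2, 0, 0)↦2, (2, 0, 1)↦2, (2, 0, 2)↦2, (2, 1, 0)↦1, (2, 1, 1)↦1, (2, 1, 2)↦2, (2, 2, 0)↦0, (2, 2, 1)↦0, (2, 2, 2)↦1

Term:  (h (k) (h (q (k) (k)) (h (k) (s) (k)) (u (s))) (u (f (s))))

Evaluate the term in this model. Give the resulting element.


value = 0

  k = 0
  k = 0
  k = 0
  (q (k) (k)) = q(0, 0) = 0
  k = 0
  s = 0
  k = 0
  (h (k) (s) (k)) = h(0, 0, 0) = 2
  s = 0
  (u (s)) = u(0,) = 2
  (h (q (k) (k)) (h (k) (s) (k)) (u (s))) = h(0, 2, 2) = 0
  s = 0
  (f (s)) = f(0,) = 1
  (u (f (s))) = u(1,) = 1
  (h (k) (h (q (k) (k)) (h (k) (s) (k)) (u (s))) (u (f (s)))) = h(0, 0, 1) = 0


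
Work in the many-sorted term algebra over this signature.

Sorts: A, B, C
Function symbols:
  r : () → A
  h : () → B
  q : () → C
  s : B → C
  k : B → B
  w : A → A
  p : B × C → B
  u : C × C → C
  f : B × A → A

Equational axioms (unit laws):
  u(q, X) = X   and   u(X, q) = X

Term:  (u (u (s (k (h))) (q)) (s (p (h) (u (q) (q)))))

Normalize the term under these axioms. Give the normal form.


1. (u (u (s (k (h))) (q)) (s (p (h) (u (q) (q)))))  →  (u (s (k (h))) (s (p (h) (u (q) (q)))))
2. (u (s (k (h))) (s (p (h) (u (q) (q)))))  →  (u (s (k (h))) (s (p (h) (q))))

normal form = (u (s (k (h))) (s (p (h) (q))))


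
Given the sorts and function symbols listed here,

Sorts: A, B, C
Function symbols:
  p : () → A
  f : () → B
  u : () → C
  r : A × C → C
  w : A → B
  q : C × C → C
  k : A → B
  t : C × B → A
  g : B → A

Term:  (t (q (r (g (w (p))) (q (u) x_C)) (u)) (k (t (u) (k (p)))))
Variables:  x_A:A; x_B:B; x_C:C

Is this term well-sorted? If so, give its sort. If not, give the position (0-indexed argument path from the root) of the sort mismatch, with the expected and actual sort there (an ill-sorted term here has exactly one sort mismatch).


          (p) : A
        (w (p)) : B
      (g (w (p))) : A
        (u) : C
        x_C : C
      (q (u) x_C) : C
    (r (g (w (p))) (q (u) x_C)) : C
    (u) : C
  (q (r (g (w (p))) (q (u) x_C)) (u)) : C
      (u) : C
        (p) : A
      (k (p)) : B
    (t (u) (k (p))) : A
  (k (t (u) (k (p)))) : B
(t (q (r (g (w (p))) (q (u) x_C)) (u)) (k (t (u) (k (p))))) : A

well-sorted; sort = A


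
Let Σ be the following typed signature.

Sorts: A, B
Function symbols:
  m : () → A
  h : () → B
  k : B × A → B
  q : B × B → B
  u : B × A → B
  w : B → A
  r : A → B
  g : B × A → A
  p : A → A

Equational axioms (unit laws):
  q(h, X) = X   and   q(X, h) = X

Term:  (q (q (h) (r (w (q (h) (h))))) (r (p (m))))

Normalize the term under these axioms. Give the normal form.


1. (q (q (h) (r (w (q (h) (h))))) (r (p (m))))  →  (q (r (w (q (h) (h)))) (r (p (m))))
2. (q (r (w (q (h) (h)))) (r (p (m))))  →  (q (r (w (h))) (r (p (m))))

normal form = (q (r (w (h))) (r (p (m))))


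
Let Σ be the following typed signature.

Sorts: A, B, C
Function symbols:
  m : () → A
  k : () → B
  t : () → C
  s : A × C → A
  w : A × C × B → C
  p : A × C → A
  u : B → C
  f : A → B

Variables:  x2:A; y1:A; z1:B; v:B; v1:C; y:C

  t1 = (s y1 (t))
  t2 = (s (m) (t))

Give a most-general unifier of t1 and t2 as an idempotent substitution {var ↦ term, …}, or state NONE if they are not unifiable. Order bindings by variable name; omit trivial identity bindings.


{y1 ↦ (m)}


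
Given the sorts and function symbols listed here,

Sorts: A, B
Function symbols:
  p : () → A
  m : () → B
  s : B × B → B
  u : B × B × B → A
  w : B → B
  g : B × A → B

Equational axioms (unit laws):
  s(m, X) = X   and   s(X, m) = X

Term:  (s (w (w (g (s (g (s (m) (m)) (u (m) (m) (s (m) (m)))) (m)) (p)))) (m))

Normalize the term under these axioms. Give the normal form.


1. (s (w (w (g (s (g (s (m) (m)) (u (m) (m) (s (m) (m)))) (m)) (p)))) (m))  →  (w (w (g (s (g (s (m) (m)) (u (m) (m) (s (m) (m)))) (m)) (p))))
2. (w (w (g (s (g (s (m) (m)) (u (m) (m) (s (m) (m)))) (m)) (p))))  →  (w (w (g (g (s (m) (m)) (u (m) (m) (s (m) (m)))) (p))))
3. (w (w (g (g (s (m) (m)) (u (m) (m) (s (m) (m)))) (p))))  →  (w (w (g (g (m) (u (m) (m) (s (m) (m)))) (p))))
4. (w (w (g (g (m) (u (m) (m) (s (m) (m)))) (p))))  →  (w (w (g (g (m) (u (m) (m) (m))) (p))))

normal form = (w (w (g (g (m) (u (m) (m) (m))) (p))))


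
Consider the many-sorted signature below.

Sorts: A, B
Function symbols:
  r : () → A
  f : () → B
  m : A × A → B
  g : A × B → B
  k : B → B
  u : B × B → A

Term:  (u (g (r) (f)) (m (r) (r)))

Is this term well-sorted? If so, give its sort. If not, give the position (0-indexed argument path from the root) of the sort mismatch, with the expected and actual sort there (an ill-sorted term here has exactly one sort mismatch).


well-sorted; sort = A

    (r) : A
    (f) : B
  (g (r) (f)) : B
    (r) : A
    (r) : A
  (m (r) (r)) : B
(u (g (r) (f)) (m (r) (r))) : A


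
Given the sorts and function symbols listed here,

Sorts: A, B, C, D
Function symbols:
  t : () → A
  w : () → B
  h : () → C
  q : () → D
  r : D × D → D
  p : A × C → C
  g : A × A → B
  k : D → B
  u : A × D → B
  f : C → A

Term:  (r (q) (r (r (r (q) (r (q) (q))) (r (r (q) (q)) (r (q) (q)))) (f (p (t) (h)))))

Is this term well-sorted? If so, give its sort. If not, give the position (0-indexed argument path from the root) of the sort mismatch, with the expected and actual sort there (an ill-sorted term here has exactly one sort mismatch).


ill-sorted at position [1, 1]: expected D, got A

  (q) : D
        (q) : D
          (q) : D
          (q) : D
        (r (q) (q)) : D
      (r (q) (r (q) (q))) : D
          (q) : D
          (q) : D
        (r (q) (q)) : D
          (q) : D
          (q) : D
        (r (q) (q)) : D
      (r (r (q) (q)) (r (q) (q))) : D
    (r (r (q) (r (q) (q))) (r (r (q) (q)) (r (q) (q)))) : D
        (t) : A
        (h) : C
      (p (t) (h)) : C
    (f (p (t) (h))) : A
  (r (r (r (q) (r (q) (q))) (r (r (q) (q)) (r (q) (q)))) (f (p (t) (h)))) : ✗ arg 1 at [1, 1] has sort A, expected D


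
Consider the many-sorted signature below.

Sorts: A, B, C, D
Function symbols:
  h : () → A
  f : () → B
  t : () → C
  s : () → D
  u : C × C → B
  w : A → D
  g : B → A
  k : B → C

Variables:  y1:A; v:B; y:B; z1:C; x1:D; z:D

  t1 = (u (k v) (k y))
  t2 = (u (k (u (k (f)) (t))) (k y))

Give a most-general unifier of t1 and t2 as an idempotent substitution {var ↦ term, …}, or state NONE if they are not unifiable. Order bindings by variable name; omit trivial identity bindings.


{v ↦ (u (k (f)) (t))}


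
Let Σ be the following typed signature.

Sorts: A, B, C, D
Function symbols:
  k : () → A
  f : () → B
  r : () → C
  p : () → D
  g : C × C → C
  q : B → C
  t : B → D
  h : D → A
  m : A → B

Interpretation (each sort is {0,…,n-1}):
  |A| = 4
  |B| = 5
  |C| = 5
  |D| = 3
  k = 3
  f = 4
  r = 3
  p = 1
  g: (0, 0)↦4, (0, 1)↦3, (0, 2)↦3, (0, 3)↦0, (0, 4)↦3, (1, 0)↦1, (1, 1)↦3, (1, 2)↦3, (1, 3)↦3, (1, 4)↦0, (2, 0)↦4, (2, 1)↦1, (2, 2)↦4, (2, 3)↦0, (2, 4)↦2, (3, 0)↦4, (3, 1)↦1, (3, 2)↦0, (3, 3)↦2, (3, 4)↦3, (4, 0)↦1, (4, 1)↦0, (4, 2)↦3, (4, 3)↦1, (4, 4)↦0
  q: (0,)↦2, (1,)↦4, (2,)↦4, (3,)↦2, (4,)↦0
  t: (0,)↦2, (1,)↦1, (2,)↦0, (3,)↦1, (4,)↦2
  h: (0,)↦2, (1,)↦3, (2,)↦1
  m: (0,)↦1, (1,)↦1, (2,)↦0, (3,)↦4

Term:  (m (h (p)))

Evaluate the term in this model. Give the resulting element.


value = 4

  p = 1
  (h (p)) = h(1,) = 3
  (m (h (p))) = m(3,) = 4


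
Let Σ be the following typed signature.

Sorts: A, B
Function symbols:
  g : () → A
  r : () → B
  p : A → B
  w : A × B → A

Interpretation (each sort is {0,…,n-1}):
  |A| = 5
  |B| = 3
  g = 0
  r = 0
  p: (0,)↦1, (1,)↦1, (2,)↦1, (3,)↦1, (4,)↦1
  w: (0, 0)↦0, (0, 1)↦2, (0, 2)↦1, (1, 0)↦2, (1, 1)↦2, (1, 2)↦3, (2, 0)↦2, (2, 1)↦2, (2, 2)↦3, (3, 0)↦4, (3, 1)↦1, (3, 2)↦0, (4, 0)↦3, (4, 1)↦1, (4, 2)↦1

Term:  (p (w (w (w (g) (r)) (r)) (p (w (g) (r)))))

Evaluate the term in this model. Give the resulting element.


  g = 0
  r = 0
  (w (g) (r)) = w(0, 0) = 0
  r = 0
  (w (w (g) (r)) (r)) = w(0, 0) = 0
  g = 0
  r = 0
  (w (g) (r)) = w(0, 0) = 0
  (p (w (g) (r))) = p(0,) = 1
  (w (w (w (g) (r)) (r)) (p (w (g) (r)))) = w(0, 1) = 2
  (p (w (w (w (g) (r)) (r)) (p (w (g) (r))))) = p(2,) = 1

value = 1


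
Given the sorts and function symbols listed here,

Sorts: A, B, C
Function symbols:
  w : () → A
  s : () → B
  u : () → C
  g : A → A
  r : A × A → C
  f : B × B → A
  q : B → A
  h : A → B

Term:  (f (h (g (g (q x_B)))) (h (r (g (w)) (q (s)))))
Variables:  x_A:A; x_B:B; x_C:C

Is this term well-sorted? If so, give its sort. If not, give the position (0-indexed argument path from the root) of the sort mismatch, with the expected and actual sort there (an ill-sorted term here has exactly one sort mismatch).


ill-sorted at position [1, 0]: expected A, got C

          x_B : B
        (q x_B) : A
      (g (q x_B)) : A
    (g (g (q x_B))) : A
  (h (g (g (q x_B)))) : B
        (w) : A
      (g (w)) : A
        (s) : B
      (q (s)) : A
    (r (g (w)) (q (s))) : C
  (h (r (g (w)) (q (s)))) : ✗ arg 0 at [1, 0] has sort C, expected A


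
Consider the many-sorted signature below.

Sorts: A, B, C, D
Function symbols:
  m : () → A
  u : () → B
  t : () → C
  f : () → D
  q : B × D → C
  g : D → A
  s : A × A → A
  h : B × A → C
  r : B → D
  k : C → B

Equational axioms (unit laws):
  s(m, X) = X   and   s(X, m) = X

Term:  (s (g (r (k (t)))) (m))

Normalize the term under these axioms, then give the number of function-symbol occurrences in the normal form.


1. (s (g (r (k (t)))) (m))  →  (g (r (k (t))))
normal form: (g (r (k (t))))

size = 4


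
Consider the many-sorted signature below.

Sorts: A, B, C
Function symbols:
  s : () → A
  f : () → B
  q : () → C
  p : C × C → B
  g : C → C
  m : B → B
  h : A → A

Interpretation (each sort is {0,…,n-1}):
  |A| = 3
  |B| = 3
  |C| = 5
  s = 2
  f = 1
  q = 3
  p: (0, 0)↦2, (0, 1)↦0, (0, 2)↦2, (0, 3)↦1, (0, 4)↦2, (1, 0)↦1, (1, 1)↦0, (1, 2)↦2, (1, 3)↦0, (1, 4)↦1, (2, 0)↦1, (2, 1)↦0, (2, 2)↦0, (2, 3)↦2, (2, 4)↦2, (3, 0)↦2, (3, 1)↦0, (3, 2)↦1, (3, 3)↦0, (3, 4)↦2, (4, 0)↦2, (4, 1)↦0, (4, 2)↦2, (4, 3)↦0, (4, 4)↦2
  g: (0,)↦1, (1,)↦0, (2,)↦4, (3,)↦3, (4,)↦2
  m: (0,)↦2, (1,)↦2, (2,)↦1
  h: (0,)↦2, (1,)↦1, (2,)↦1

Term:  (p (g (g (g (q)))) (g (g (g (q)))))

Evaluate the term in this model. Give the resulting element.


  q = 3
  (g (q)) = g(3,) = 3
  (g (g (q))) = g(3,) = 3
  (g (g (g (q)))) = g(3,) = 3
  q = 3
  (g (q)) = g(3,) = 3
  (g (g (q))) = g(3,) = 3
  (g (g (g (q)))) = g(3,) = 3
  (p (g (g (g (q)))) (g (g (g (q))))) = p(3, 3) = 0

value = 0


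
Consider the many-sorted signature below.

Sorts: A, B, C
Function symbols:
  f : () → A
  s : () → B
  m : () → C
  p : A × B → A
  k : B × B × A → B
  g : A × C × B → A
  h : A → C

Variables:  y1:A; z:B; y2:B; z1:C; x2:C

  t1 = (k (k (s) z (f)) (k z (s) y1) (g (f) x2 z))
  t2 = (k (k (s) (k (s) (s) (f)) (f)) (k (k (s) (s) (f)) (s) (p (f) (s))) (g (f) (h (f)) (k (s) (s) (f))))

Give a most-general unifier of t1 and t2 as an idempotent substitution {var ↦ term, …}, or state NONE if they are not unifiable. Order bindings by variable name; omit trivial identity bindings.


{x2 ↦ (h (f)), y1 ↦ (p (f) (s)), z ↦ (k (s) (s) (f))}


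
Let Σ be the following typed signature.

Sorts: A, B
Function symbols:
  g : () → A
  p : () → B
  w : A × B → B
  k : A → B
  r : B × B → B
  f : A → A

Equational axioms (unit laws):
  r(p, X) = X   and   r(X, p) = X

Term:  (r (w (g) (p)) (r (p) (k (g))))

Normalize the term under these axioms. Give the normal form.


1. (r (w (g) (p)) (r (p) (k (g))))  →  (r (w (g) (p)) (k (g)))

normal form = (r (w (g) (p)) (k (g)))


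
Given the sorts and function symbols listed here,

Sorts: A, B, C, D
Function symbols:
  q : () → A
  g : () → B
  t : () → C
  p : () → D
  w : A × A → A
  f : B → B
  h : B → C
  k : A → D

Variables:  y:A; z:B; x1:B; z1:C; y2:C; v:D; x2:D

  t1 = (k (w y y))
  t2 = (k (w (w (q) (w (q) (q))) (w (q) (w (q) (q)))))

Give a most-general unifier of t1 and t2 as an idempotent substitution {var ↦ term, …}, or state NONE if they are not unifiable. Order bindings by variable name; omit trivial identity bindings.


{y ↦ (w (q) (w (q) (q)))}


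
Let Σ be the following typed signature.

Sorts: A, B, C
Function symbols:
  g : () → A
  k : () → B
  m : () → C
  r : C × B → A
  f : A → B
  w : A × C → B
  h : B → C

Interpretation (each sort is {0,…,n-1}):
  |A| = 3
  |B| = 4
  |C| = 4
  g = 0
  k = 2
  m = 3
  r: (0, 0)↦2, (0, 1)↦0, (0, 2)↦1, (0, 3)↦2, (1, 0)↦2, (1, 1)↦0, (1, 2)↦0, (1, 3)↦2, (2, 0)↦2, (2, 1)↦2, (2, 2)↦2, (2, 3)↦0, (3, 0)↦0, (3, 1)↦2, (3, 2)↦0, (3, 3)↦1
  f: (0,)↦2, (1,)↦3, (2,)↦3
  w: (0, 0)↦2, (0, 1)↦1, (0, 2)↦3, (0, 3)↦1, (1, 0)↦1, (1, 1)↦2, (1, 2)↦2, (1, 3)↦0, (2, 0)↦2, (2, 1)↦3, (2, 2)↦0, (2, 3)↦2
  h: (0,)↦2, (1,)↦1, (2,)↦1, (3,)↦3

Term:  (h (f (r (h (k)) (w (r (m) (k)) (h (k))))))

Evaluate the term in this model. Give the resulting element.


value = 1

  k = 2
  (h (k)) = h(2,) = 1
  m = 3
  k = 2
  (r (m) (k)) = r(3, 2) = 0
  k = 2
  (h (k)) = h(2,) = 1
  (w (r (m) (k)) (h (k))) = w(0, 1) = 1
  (r (h (k)) (w (r (m) (k)) (h (k)))) = r(1, 1) = 0
  (f (r (h (k)) (w (r (m) (k)) (h (k))))) = f(0,) = 2
  (h (f (r (h (k)) (w (r (m) (k)) (h (k)))))) = h(2,) = 1
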